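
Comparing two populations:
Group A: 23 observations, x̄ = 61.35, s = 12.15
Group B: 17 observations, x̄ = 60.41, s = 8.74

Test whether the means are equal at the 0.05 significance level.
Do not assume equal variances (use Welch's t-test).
Welch's two-sample t-test:
H₀: μ₁ = μ₂
H₁: μ₁ ≠ μ₂
s₁²/n₁ = 12.15²/23 = 6.4184,  s₂²/n₂ = 8.74²/17 = 4.4934
SE = √(s₁²/n₁ + s₂²/n₂) = √(6.4184 + 4.4934) = 3.3033
df (Welch-Satterthwaite) = (s₁²/n₁ + s₂²/n₂)² / [(s₁²/n₁)²/(n₁-1) + (s₂²/n₂)²/(n₂-1)] ≈ 37.99
t = (x̄₁ - x̄₂) / SE = (61.35 - 60.41) / 3.3033 = 0.94 / 3.3033 = 0.285
p-value = 0.7775

Since p-value > α = 0.05, we fail to reject H₀.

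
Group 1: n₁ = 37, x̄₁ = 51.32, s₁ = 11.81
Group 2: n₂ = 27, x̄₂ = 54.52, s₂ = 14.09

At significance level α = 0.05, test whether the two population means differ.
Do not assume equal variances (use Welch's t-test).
Welch's two-sample t-test:
H₀: μ₁ = μ₂
H₁: μ₁ ≠ μ₂
s₁²/n₁ = 11.81²/37 = 3.7696,  s₂²/n₂ = 14.09²/27 = 7.3529
SE = √(s₁²/n₁ + s₂²/n₂) = √(3.7696 + 7.3529) = 3.3350
df (Welch-Satterthwaite) = (s₁²/n₁ + s₂²/n₂)² / [(s₁²/n₁)²/(n₁-1) + (s₂²/n₂)²/(n₂-1)] ≈ 50.00
t = (x̄₁ - x̄₂) / SE = (51.32 - 54.52) / 3.3350 = -3.20 / 3.3350 = -0.960
p-value = 0.3419

Since p-value > α = 0.05, we fail to reject H₀.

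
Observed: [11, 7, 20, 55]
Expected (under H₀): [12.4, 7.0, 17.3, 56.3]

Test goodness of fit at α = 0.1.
Chi-square goodness of fit test:
H₀: observed counts match expected distribution
H₁: observed counts differ from expected distribution
df = k - 1 = 3
χ² = Σ(O - E)²/E
   = (11 - 12.4)²/12.4 + (7 - 7.0)²/7.0 + (20 - 17.3)²/17.3 + (55 - 56.3)²/56.3
   = 0.158 + 0.000 + 0.421 + 0.030
   = 0.61
p-value = 0.8943

Since p-value > α = 0.1, we fail to reject H₀.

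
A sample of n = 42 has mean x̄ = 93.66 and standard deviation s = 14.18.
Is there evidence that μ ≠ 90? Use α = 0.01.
One-sample t-test:
H₀: μ = 90
H₁: μ ≠ 90
df = n - 1 = 41
t = (x̄ - μ₀) / (s/√n) = (93.66 - 90) / (14.18/√42) = 1.673
p-value = 0.1020

Since p-value > α = 0.01, we fail to reject H₀.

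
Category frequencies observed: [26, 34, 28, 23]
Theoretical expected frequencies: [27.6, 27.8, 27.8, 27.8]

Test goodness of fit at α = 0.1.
Chi-square goodness of fit test:
H₀: observed counts match expected distribution
H₁: observed counts differ from expected distribution
df = k - 1 = 3
χ² = Σ(O - E)²/E
   = (26 - 27.6)²/27.6 + (34 - 27.8)²/27.8 + (28 - 27.8)²/27.8 + (23 - 27.8)²/27.8
   = 0.093 + 1.383 + 0.001 + 0.829
   = 2.31
p-value = 0.5114

Since p-value > α = 0.1, we fail to reject H₀.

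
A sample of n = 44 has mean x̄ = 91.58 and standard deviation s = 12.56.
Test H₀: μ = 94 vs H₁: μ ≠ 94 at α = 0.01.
One-sample t-test:
H₀: μ = 94
H₁: μ ≠ 94
df = n - 1 = 43
t = (x̄ - μ₀) / (s/√n) = (91.58 - 94) / (12.56/√44) = -1.278
p-value = 0.2081

Since p-value > α = 0.01, we fail to reject H₀.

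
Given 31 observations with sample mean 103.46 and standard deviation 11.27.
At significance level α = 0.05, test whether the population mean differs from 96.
One-sample t-test:
H₀: μ = 96
H₁: μ ≠ 96
df = n - 1 = 30
t = (x̄ - μ₀) / (s/√n) = (103.46 - 96) / (11.27/√31) = 3.685
p-value = 0.0009

Since p-value < α = 0.05, we reject H₀.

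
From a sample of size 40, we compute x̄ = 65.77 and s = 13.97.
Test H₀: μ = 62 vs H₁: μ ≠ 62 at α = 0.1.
One-sample t-test:
H₀: μ = 62
H₁: μ ≠ 62
df = n - 1 = 39
t = (x̄ - μ₀) / (s/√n) = (65.77 - 62) / (13.97/√40) = 1.707
p-value = 0.0958

Since p-value < α = 0.1, we reject H₀.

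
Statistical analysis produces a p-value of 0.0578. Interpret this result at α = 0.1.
Since p = 0.0578 < α = 0.1, reject H₀.
There is sufficient evidence to reject the null hypothesis; the result is statistically significant at the 0.1 level.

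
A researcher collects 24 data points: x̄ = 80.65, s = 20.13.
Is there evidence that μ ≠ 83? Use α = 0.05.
One-sample t-test:
H₀: μ = 83
H₁: μ ≠ 83
df = n - 1 = 23
t = (x̄ - μ₀) / (s/√n) = (80.65 - 83) / (20.13/√24) = -0.572
p-value = 0.5729

Since p-value > α = 0.05, we fail to reject H₀.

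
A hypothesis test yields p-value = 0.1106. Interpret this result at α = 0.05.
Since p = 0.1106 > α = 0.05, fail to reject H₀.
There is insufficient evidence to reject the null hypothesis; the result is not statistically significant at the 0.05 level.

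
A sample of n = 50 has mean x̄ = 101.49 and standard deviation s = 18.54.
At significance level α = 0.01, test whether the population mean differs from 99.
One-sample t-test:
H₀: μ = 99
H₁: μ ≠ 99
df = n - 1 = 49
t = (x̄ - μ₀) / (s/√n) = (101.49 - 99) / (18.54/√50) = 0.950
p-value = 0.3469

Since p-value > α = 0.01, we fail to reject H₀.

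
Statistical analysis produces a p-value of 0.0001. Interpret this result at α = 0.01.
Since p = 0.0001 < α = 0.01, reject H₀.
There is sufficient evidence to reject the null hypothesis; the result is statistically significant at the 0.01 level.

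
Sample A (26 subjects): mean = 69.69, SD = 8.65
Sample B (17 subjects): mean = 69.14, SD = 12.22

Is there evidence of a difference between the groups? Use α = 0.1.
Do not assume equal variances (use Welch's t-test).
Welch's two-sample t-test:
H₀: μ₁ = μ₂
H₁: μ₁ ≠ μ₂
s₁²/n₁ = 8.65²/26 = 2.8778,  s₂²/n₂ = 12.22²/17 = 8.7840
SE = √(s₁²/n₁ + s₂²/n₂) = √(2.8778 + 8.7840) = 3.4149
df (Welch-Satterthwaite) = (s₁²/n₁ + s₂²/n₂)² / [(s₁²/n₁)²/(n₁-1) + (s₂²/n₂)²/(n₂-1)] ≈ 26.39
t = (x̄₁ - x̄₂) / SE = (69.69 - 69.14) / 3.4149 = 0.55 / 3.4149 = 0.161
p-value = 0.8733

Since p-value > α = 0.1, we fail to reject H₀.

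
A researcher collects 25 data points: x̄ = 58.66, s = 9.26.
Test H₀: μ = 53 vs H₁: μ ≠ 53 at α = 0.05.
One-sample t-test:
H₀: μ = 53
H₁: μ ≠ 53
df = n - 1 = 24
t = (x̄ - μ₀) / (s/√n) = (58.66 - 53) / (9.26/√25) = 3.056
p-value = 0.0054

Since p-value < α = 0.05, we reject H₀.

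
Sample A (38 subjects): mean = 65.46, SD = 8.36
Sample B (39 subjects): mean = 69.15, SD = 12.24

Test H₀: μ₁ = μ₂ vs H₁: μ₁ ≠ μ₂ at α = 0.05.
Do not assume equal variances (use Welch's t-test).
Welch's two-sample t-test:
H₀: μ₁ = μ₂
H₁: μ₁ ≠ μ₂
s₁²/n₁ = 8.36²/38 = 1.8392,  s₂²/n₂ = 12.24²/39 = 3.8415
SE = √(s₁²/n₁ + s₂²/n₂) = √(1.8392 + 3.8415) = 2.3834
df (Welch-Satterthwaite) = (s₁²/n₁ + s₂²/n₂)² / [(s₁²/n₁)²/(n₁-1) + (s₂²/n₂)²/(n₂-1)] ≈ 67.26
t = (x̄₁ - x̄₂) / SE = (65.46 - 69.15) / 2.3834 = -3.69 / 2.3834 = -1.548
p-value = 0.1263

Since p-value > α = 0.05, we fail to reject H₀.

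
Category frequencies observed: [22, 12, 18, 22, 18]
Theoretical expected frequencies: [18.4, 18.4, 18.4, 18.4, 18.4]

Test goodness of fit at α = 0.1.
Chi-square goodness of fit test:
H₀: observed counts match expected distribution
H₁: observed counts differ from expected distribution
df = k - 1 = 4
χ² = Σ(O - E)²/E
   = (22 - 18.4)²/18.4 + (12 - 18.4)²/18.4 + (18 - 18.4)²/18.4 + (22 - 18.4)²/18.4 + (18 - 18.4)²/18.4
   = 0.704 + 2.226 + 0.009 + 0.704 + 0.009
   = 3.65
p-value = 0.4551

Since p-value > α = 0.1, we fail to reject H₀.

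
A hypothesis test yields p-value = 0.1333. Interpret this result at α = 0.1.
Since p = 0.1333 > α = 0.1, fail to reject H₀.
There is insufficient evidence to reject the null hypothesis; the result is not statistically significant at the 0.1 level.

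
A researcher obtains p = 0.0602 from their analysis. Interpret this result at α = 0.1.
Since p = 0.0602 < α = 0.1, reject H₀.
There is sufficient evidence to reject the null hypothesis; the result is statistically significant at the 0.1 level.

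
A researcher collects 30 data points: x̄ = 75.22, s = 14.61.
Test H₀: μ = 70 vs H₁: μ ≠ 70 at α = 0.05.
One-sample t-test:
H₀: μ = 70
H₁: μ ≠ 70
df = n - 1 = 29
t = (x̄ - μ₀) / (s/√n) = (75.22 - 70) / (14.61/√30) = 1.957
p-value = 0.0600

Since p-value > α = 0.05, we fail to reject H₀.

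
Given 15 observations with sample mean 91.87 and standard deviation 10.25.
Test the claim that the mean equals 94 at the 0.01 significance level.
One-sample t-test:
H₀: μ = 94
H₁: μ ≠ 94
df = n - 1 = 14
t = (x̄ - μ₀) / (s/√n) = (91.87 - 94) / (10.25/√15) = -0.805
p-value = 0.4344

Since p-value > α = 0.01, we fail to reject H₀.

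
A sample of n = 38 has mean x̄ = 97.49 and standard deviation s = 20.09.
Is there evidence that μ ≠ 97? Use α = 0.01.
One-sample t-test:
H₀: μ = 97
H₁: μ ≠ 97
df = n - 1 = 37
t = (x̄ - μ₀) / (s/√n) = (97.49 - 97) / (20.09/√38) = 0.150
p-value = 0.8813

Since p-value > α = 0.01, we fail to reject H₀.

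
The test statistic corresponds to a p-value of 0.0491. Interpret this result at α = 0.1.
Since p = 0.0491 < α = 0.1, reject H₀.
There is sufficient evidence to reject the null hypothesis; the result is statistically significant at the 0.1 level.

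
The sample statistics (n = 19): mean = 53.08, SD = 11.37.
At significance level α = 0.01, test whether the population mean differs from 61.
One-sample t-test:
H₀: μ = 61
H₁: μ ≠ 61
df = n - 1 = 18
t = (x̄ - μ₀) / (s/√n) = (53.08 - 61) / (11.37/√19) = -3.036
p-value = 0.0071

Since p-value < α = 0.01, we reject H₀.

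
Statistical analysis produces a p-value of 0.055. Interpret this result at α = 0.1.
Since p = 0.055 < α = 0.1, reject H₀.
There is sufficient evidence to reject the null hypothesis; the result is statistically significant at the 0.1 level.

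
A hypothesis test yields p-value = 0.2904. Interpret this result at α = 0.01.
Since p = 0.2904 > α = 0.01, fail to reject H₀.
There is insufficient evidence to reject the null hypothesis; the result is not statistically significant at the 0.01 level.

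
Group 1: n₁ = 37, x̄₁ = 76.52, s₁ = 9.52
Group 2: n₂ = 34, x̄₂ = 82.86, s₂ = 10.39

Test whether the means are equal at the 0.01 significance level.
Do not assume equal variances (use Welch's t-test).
Welch's two-sample t-test:
H₀: μ₁ = μ₂
H₁: μ₁ ≠ μ₂
s₁²/n₁ = 9.52²/37 = 2.4495,  s₂²/n₂ = 10.39²/34 = 3.1751
SE = √(s₁²/n₁ + s₂²/n₂) = √(2.4495 + 3.1751) = 2.3716
df (Welch-Satterthwaite) = (s₁²/n₁ + s₂²/n₂)² / [(s₁²/n₁)²/(n₁-1) + (s₂²/n₂)²/(n₂-1)] ≈ 67.00
t = (x̄₁ - x̄₂) / SE = (76.52 - 82.86) / 2.3716 = -6.34 / 2.3716 = -2.673
p-value = 0.0094

Since p-value < α = 0.01, we reject H₀.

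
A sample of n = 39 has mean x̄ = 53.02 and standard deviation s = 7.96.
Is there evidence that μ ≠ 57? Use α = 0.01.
One-sample t-test:
H₀: μ = 57
H₁: μ ≠ 57
df = n - 1 = 38
t = (x̄ - μ₀) / (s/√n) = (53.02 - 57) / (7.96/√39) = -3.122
p-value = 0.0034

Since p-value < α = 0.01, we reject H₀.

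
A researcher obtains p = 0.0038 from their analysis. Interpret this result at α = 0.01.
Since p = 0.0038 < α = 0.01, reject H₀.
There is sufficient evidence to reject the null hypothesis; the result is statistically significant at the 0.01 level.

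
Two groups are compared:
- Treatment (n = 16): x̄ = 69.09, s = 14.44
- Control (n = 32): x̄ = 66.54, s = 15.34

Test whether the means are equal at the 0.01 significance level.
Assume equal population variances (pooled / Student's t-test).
Student's two-sample t-test (equal variances):
H₀: μ₁ = μ₂
H₁: μ₁ ≠ μ₂
df = n₁ + n₂ - 2 = 46
Pooled variance s_p² = [(n₁-1)s₁² + (n₂-1)s₂²] / (n₁ + n₂ - 2) = [(15)(14.44²) + (31)(15.34²)] / 46 = 226.5758
SE = √(s_p²(1/n₁ + 1/n₂)) = √(226.5758 × (1/16 + 1/32)) = 4.6088
t = (x̄₁ - x̄₂) / SE = (69.09 - 66.54) / 4.6088 = 2.55 / 4.6088 = 0.553
p-value = 0.5827

Since p-value > α = 0.01, we fail to reject H₀.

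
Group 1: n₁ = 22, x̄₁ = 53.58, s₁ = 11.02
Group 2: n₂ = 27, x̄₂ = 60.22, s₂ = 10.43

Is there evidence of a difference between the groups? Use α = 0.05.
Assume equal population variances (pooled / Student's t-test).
Student's two-sample t-test (equal variances):
H₀: μ₁ = μ₂
H₁: μ₁ ≠ μ₂
df = n₁ + n₂ - 2 = 47
Pooled variance s_p² = [(n₁-1)s₁² + (n₂-1)s₂²] / (n₁ + n₂ - 2) = [(21)(11.02²) + (26)(10.43²)] / 47 = 114.4395
SE = √(s_p²(1/n₁ + 1/n₂)) = √(114.4395 × (1/22 + 1/27)) = 3.0725
t = (x̄₁ - x̄₂) / SE = (53.58 - 60.22) / 3.0725 = -6.64 / 3.0725 = -2.161
p-value = 0.0358

Since p-value < α = 0.05, we reject H₀.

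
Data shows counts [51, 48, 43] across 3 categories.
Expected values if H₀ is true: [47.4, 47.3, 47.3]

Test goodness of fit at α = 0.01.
Chi-square goodness of fit test:
H₀: observed counts match expected distribution
H₁: observed counts differ from expected distribution
df = k - 1 = 2
χ² = Σ(O - E)²/E
   = (51 - 47.4)²/47.4 + (48 - 47.3)²/47.3 + (43 - 47.3)²/47.3
   = 0.273 + 0.010 + 0.391
   = 0.67
p-value = 0.7137

Since p-value > α = 0.01, we fail to reject H₀.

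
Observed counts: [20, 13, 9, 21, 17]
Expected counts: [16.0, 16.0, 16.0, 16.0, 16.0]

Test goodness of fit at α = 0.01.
Chi-square goodness of fit test:
H₀: observed counts match expected distribution
H₁: observed counts differ from expected distribution
df = k - 1 = 4
χ² = Σ(O - E)²/E
   = (20 - 16.0)²/16.0 + (13 - 16.0)²/16.0 + (9 - 16.0)²/16.0 + (21 - 16.0)²/16.0 + (17 - 16.0)²/16.0
   = 1.000 + 0.562 + 3.062 + 1.562 + 0.062
   = 6.25
p-value = 0.1812

Since p-value > α = 0.01, we fail to reject H₀.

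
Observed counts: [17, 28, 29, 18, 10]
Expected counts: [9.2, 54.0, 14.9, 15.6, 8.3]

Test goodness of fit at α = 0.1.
Chi-square goodness of fit test:
H₀: observed counts match expected distribution
H₁: observed counts differ from expected distribution
df = k - 1 = 4
χ² = Σ(O - E)²/E
   = (17 - 9.2)²/9.2 + (28 - 54.0)²/54.0 + (29 - 14.9)²/14.9 + (18 - 15.6)²/15.6 + (10 - 8.3)²/8.3
   = 6.613 + 12.519 + 13.343 + 0.369 + 0.348
   = 33.19
p-value < 0.0001

Since p-value < α = 0.1, we reject H₀.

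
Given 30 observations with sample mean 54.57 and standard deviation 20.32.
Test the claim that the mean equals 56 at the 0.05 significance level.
One-sample t-test:
H₀: μ = 56
H₁: μ ≠ 56
df = n - 1 = 29
t = (x̄ - μ₀) / (s/√n) = (54.57 - 56) / (20.32/√30) = -0.385
p-value = 0.7027

Since p-value > α = 0.05, we fail to reject H₀.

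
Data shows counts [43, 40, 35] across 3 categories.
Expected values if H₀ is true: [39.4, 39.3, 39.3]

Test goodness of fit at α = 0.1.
Chi-square goodness of fit test:
H₀: observed counts match expected distribution
H₁: observed counts differ from expected distribution
df = k - 1 = 2
χ² = Σ(O - E)²/E
   = (43 - 39.4)²/39.4 + (40 - 39.3)²/39.3 + (35 - 39.3)²/39.3
   = 0.329 + 0.012 + 0.470
   = 0.81
p-value = 0.6663

Since p-value > α = 0.1, we fail to reject H₀.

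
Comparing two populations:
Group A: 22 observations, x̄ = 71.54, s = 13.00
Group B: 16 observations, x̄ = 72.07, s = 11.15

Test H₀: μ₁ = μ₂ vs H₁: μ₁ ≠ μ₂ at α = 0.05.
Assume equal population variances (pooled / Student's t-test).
Student's two-sample t-test (equal variances):
H₀: μ₁ = μ₂
H₁: μ₁ ≠ μ₂
df = n₁ + n₂ - 2 = 36
Pooled variance s_p² = [(n₁-1)s₁² + (n₂-1)s₂²] / (n₁ + n₂ - 2) = [(21)(13.00²) + (15)(11.15²)] / 36 = 150.3844
SE = √(s_p²(1/n₁ + 1/n₂)) = √(150.3844 × (1/22 + 1/16)) = 4.0292
t = (x̄₁ - x̄₂) / SE = (71.54 - 72.07) / 4.0292 = -0.53 / 4.0292 = -0.132
p-value = 0.8961

Since p-value > α = 0.05, we fail to reject H₀.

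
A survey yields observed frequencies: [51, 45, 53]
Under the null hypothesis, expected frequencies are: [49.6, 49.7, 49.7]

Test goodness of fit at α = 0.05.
Chi-square goodness of fit test:
H₀: observed counts match expected distribution
H₁: observed counts differ from expected distribution
df = k - 1 = 2
χ² = Σ(O - E)²/E
   = (51 - 49.6)²/49.6 + (45 - 49.7)²/49.7 + (53 - 49.7)²/49.7
   = 0.040 + 0.444 + 0.219
   = 0.70
p-value = 0.7036

Since p-value > α = 0.05, we fail to reject H₀.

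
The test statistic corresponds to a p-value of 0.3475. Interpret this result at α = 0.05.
Since p = 0.3475 > α = 0.05, fail to reject H₀.
There is insufficient evidence to reject the null hypothesis; the result is not statistically significant at the 0.05 level.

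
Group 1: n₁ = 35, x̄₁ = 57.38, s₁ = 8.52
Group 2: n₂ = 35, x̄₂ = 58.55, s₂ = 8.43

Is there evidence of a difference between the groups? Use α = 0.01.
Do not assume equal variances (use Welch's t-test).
Welch's two-sample t-test:
H₀: μ₁ = μ₂
H₁: μ₁ ≠ μ₂
s₁²/n₁ = 8.52²/35 = 2.0740,  s₂²/n₂ = 8.43²/35 = 2.0304
SE = √(s₁²/n₁ + s₂²/n₂) = √(2.0740 + 2.0304) = 2.0259
df (Welch-Satterthwaite) = (s₁²/n₁ + s₂²/n₂)² / [(s₁²/n₁)²/(n₁-1) + (s₂²/n₂)²/(n₂-1)] ≈ 67.99
t = (x̄₁ - x̄₂) / SE = (57.38 - 58.55) / 2.0259 = -1.17 / 2.0259 = -0.578
p-value = 0.5655

Since p-value > α = 0.01, we fail to reject H₀.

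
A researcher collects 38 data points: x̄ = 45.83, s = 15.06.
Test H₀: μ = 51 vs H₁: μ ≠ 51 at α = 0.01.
One-sample t-test:
H₀: μ = 51
H₁: μ ≠ 51
df = n - 1 = 37
t = (x̄ - μ₀) / (s/√n) = (45.83 - 51) / (15.06/√38) = -2.116
p-value = 0.0411

Since p-value > α = 0.01, we fail to reject H₀.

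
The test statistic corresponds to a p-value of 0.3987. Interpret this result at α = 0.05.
Since p = 0.3987 > α = 0.05, fail to reject H₀.
There is insufficient evidence to reject the null hypothesis; the result is not statistically significant at the 0.05 level.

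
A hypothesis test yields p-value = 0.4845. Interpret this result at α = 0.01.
Since p = 0.4845 > α = 0.01, fail to reject H₀.
There is insufficient evidence to reject the null hypothesis; the result is not statistically significant at the 0.01 level.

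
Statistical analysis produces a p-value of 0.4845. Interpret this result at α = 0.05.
Since p = 0.4845 > α = 0.05, fail to reject H₀.
There is insufficient evidence to reject the null hypothesis; the result is not statistically significant at the 0.05 level.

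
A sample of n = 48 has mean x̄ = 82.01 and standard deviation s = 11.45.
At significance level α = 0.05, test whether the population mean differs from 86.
One-sample t-test:
H₀: μ = 86
H₁: μ ≠ 86
df = n - 1 = 47
t = (x̄ - μ₀) / (s/√n) = (82.01 - 86) / (11.45/√48) = -2.414
p-value = 0.0197

Since p-value < α = 0.05, we reject H₀.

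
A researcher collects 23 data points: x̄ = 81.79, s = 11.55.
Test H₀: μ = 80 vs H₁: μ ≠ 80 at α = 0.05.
One-sample t-test:
H₀: μ = 80
H₁: μ ≠ 80
df = n - 1 = 22
t = (x̄ - μ₀) / (s/√n) = (81.79 - 80) / (11.55/√23) = 0.743
p-value = 0.4652

Since p-value > α = 0.05, we fail to reject H₀.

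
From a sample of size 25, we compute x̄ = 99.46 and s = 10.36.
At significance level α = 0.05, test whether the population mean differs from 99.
One-sample t-test:
H₀: μ = 99
H₁: μ ≠ 99
df = n - 1 = 24
t = (x̄ - μ₀) / (s/√n) = (99.46 - 99) / (10.36/√25) = 0.222
p-value = 0.8262

Since p-value > α = 0.05, we fail to reject H₀.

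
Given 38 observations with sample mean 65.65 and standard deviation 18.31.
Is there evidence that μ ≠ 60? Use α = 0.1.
One-sample t-test:
H₀: μ = 60
H₁: μ ≠ 60
df = n - 1 = 37
t = (x̄ - μ₀) / (s/√n) = (65.65 - 60) / (18.31/√38) = 1.902
p-value = 0.0650

Since p-value < α = 0.1, we reject H₀.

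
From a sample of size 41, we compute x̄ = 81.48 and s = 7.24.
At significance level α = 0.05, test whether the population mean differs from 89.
One-sample t-test:
H₀: μ = 89
H₁: μ ≠ 89
df = n - 1 = 40
t = (x̄ - μ₀) / (s/√n) = (81.48 - 89) / (7.24/√41) = -6.651
p-value < 0.0001

Since p-value < α = 0.05, we reject H₀.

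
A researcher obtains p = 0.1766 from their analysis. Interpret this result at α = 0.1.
Since p = 0.1766 > α = 0.1, fail to reject H₀.
There is insufficient evidence to reject the null hypothesis; the result is not statistically significant at the 0.1 level.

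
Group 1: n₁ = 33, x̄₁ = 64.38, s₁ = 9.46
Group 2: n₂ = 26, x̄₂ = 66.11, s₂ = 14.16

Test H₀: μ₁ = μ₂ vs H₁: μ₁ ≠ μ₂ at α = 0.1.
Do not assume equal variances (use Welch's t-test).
Welch's two-sample t-test:
H₀: μ₁ = μ₂
H₁: μ₁ ≠ μ₂
s₁²/n₁ = 9.46²/33 = 2.7119,  s₂²/n₂ = 14.16²/26 = 7.7118
SE = √(s₁²/n₁ + s₂²/n₂) = √(2.7119 + 7.7118) = 3.2286
df (Welch-Satterthwaite) = (s₁²/n₁ + s₂²/n₂)² / [(s₁²/n₁)²/(n₁-1) + (s₂²/n₂)²/(n₂-1)] ≈ 41.65
t = (x̄₁ - x̄₂) / SE = (64.38 - 66.11) / 3.2286 = -1.73 / 3.2286 = -0.536
p-value = 0.5949

Since p-value > α = 0.1, we fail to reject H₀.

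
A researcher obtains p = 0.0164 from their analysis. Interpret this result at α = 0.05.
Since p = 0.0164 < α = 0.05, reject H₀.
There is sufficient evidence to reject the null hypothesis; the result is statistically significant at the 0.05 level.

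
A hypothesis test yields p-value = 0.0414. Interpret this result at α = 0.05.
Since p = 0.0414 < α = 0.05, reject H₀.
There is sufficient evidence to reject the null hypothesis; the result is statistically significant at the 0.05 level.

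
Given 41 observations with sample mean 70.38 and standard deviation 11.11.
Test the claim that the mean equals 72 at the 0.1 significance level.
One-sample t-test:
H₀: μ = 72
H₁: μ ≠ 72
df = n - 1 = 40
t = (x̄ - μ₀) / (s/√n) = (70.38 - 72) / (11.11/√41) = -0.934
p-value = 0.3561

Since p-value > α = 0.1, we fail to reject H₀.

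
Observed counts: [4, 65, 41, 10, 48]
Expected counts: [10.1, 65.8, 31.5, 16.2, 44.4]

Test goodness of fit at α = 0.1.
Chi-square goodness of fit test:
H₀: observed counts match expected distribution
H₁: observed counts differ from expected distribution
df = k - 1 = 4
χ² = Σ(O - E)²/E
   = (4 - 10.1)²/10.1 + (65 - 65.8)²/65.8 + (41 - 31.5)²/31.5 + (10 - 16.2)²/16.2 + (48 - 44.4)²/44.4
   = 3.684 + 0.010 + 2.865 + 2.373 + 0.292
   = 9.22
p-value = 0.0557

Since p-value < α = 0.1, we reject H₀.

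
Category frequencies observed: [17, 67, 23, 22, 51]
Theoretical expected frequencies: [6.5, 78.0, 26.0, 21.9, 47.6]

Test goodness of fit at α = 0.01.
Chi-square goodness of fit test:
H₀: observed counts match expected distribution
H₁: observed counts differ from expected distribution
df = k - 1 = 4
χ² = Σ(O - E)²/E
   = (17 - 6.5)²/6.5 + (67 - 78.0)²/78.0 + (23 - 26.0)²/26.0 + (22 - 21.9)²/21.9 + (51 - 47.6)²/47.6
   = 16.962 + 1.551 + 0.346 + 0.000 + 0.243
   = 19.10
p-value = 0.0008

Since p-value < α = 0.01, we reject H₀.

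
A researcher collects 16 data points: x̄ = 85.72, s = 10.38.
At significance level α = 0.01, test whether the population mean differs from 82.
One-sample t-test:
H₀: μ = 82
H₁: μ ≠ 82
df = n - 1 = 15
t = (x̄ - μ₀) / (s/√n) = (85.72 - 82) / (10.38/√16) = 1.434
p-value = 0.1722

Since p-value > α = 0.01, we fail to reject H₀.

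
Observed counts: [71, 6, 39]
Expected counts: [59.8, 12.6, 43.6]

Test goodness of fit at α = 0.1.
Chi-square goodness of fit test:
H₀: observed counts match expected distribution
H₁: observed counts differ from expected distribution
df = k - 1 = 2
χ² = Σ(O - E)²/E
   = (71 - 59.8)²/59.8 + (6 - 12.6)²/12.6 + (39 - 43.6)²/43.6
   = 2.098 + 3.457 + 0.485
   = 6.04
p-value = 0.0488

Since p-value < α = 0.1, we reject H₀.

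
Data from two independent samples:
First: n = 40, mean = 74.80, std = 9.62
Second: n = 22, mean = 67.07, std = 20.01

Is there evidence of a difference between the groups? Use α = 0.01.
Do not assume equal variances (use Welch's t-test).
Welch's two-sample t-test:
H₀: μ₁ = μ₂
H₁: μ₁ ≠ μ₂
s₁²/n₁ = 9.62²/40 = 2.3136,  s₂²/n₂ = 20.01²/22 = 18.2000
SE = √(s₁²/n₁ + s₂²/n₂) = √(2.3136 + 18.2000) = 4.5292
df (Welch-Satterthwaite) = (s₁²/n₁ + s₂²/n₂)² / [(s₁²/n₁)²/(n₁-1) + (s₂²/n₂)²/(n₂-1)] ≈ 26.45
t = (x̄₁ - x̄₂) / SE = (74.80 - 67.07) / 4.5292 = 7.73 / 4.5292 = 1.707
p-value = 0.0996

Since p-value > α = 0.01, we fail to reject H₀.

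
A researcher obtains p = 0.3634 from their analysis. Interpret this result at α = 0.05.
Since p = 0.3634 > α = 0.05, fail to reject H₀.
There is insufficient evidence to reject the null hypothesis; the result is not statistically significant at the 0.05 level.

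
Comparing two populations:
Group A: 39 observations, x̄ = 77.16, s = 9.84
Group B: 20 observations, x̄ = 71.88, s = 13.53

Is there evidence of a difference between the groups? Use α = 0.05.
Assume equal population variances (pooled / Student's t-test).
Student's two-sample t-test (equal variances):
H₀: μ₁ = μ₂
H₁: μ₁ ≠ μ₂
df = n₁ + n₂ - 2 = 57
Pooled variance s_p² = [(n₁-1)s₁² + (n₂-1)s₂²] / (n₁ + n₂ - 2) = [(38)(9.84²) + (19)(13.53²)] / 57 = 125.5707
SE = √(s_p²(1/n₁ + 1/n₂)) = √(125.5707 × (1/39 + 1/20)) = 3.0819
t = (x̄₁ - x̄₂) / SE = (77.16 - 71.88) / 3.0819 = 5.28 / 3.0819 = 1.713
p-value = 0.0921

Since p-value > α = 0.05, we fail to reject H₀.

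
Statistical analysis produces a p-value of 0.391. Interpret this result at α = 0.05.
Since p = 0.391 > α = 0.05, fail to reject H₀.
There is insufficient evidence to reject the null hypothesis; the result is not statistically significant at the 0.05 level.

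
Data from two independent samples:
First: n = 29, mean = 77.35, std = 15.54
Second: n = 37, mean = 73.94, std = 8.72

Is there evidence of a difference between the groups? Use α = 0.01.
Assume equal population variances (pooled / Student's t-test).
Student's two-sample t-test (equal variances):
H₀: μ₁ = μ₂
H₁: μ₁ ≠ μ₂
df = n₁ + n₂ - 2 = 64
Pooled variance s_p² = [(n₁-1)s₁² + (n₂-1)s₂²] / (n₁ + n₂ - 2) = [(28)(15.54²) + (36)(8.72²)] / 64 = 148.4242
SE = √(s_p²(1/n₁ + 1/n₂)) = √(148.4242 × (1/29 + 1/37)) = 3.0215
t = (x̄₁ - x̄₂) / SE = (77.35 - 73.94) / 3.0215 = 3.41 / 3.0215 = 1.129
p-value = 0.2633

Since p-value > α = 0.01, we fail to reject H₀.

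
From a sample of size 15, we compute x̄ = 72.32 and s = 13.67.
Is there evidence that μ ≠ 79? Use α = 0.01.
One-sample t-test:
H₀: μ = 79
H₁: μ ≠ 79
df = n - 1 = 14
t = (x̄ - μ₀) / (s/√n) = (72.32 - 79) / (13.67/√15) = -1.893
p-value = 0.0793

Since p-value > α = 0.01, we fail to reject H₀.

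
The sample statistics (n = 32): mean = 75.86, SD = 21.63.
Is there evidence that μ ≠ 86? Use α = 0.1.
One-sample t-test:
H₀: μ = 86
H₁: μ ≠ 86
df = n - 1 = 31
t = (x̄ - μ₀) / (s/√n) = (75.86 - 86) / (21.63/√32) = -2.652
p-value = 0.0125

Since p-value < α = 0.1, we reject H₀.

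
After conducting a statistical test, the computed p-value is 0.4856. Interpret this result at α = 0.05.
Since p = 0.4856 > α = 0.05, fail to reject H₀.
There is insufficient evidence to reject the null hypothesis; the result is not statistically significant at the 0.05 level.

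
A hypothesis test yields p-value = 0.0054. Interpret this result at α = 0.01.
Since p = 0.0054 < α = 0.01, reject H₀.
There is sufficient evidence to reject the null hypothesis; the result is statistically significant at the 0.01 level.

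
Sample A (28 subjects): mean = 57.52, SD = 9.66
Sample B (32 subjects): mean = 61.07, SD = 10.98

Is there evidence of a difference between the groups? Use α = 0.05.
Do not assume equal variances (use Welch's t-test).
Welch's two-sample t-test:
H₀: μ₁ = μ₂
H₁: μ₁ ≠ μ₂
s₁²/n₁ = 9.66²/28 = 3.3327,  s₂²/n₂ = 10.98²/32 = 3.7675
SE = √(s₁²/n₁ + s₂²/n₂) = √(3.3327 + 3.7675) = 2.6646
df (Welch-Satterthwaite) = (s₁²/n₁ + s₂²/n₂)² / [(s₁²/n₁)²/(n₁-1) + (s₂²/n₂)²/(n₂-1)] ≈ 58.00
t = (x̄₁ - x̄₂) / SE = (57.52 - 61.07) / 2.6646 = -3.55 / 2.6646 = -1.332
p-value = 0.1880

Since p-value > α = 0.05, we fail to reject H₀.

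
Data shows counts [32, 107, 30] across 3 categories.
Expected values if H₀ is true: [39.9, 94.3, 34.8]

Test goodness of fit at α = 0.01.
Chi-square goodness of fit test:
H₀: observed counts match expected distribution
H₁: observed counts differ from expected distribution
df = k - 1 = 2
χ² = Σ(O - E)²/E
   = (32 - 39.9)²/39.9 + (107 - 94.3)²/94.3 + (30 - 34.8)²/34.8
   = 1.564 + 1.710 + 0.662
   = 3.94
p-value = 0.1397

Since p-value > α = 0.01, we fail to reject H₀.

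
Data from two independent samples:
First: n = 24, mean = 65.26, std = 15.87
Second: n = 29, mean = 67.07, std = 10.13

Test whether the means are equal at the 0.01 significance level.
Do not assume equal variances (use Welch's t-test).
Welch's two-sample t-test:
H₀: μ₁ = μ₂
H₁: μ₁ ≠ μ₂
s₁²/n₁ = 15.87²/24 = 10.4940,  s₂²/n₂ = 10.13²/29 = 3.5385
SE = √(s₁²/n₁ + s₂²/n₂) = √(10.4940 + 3.5385) = 3.7460
df (Welch-Satterthwaite) = (s₁²/n₁ + s₂²/n₂)² / [(s₁²/n₁)²/(n₁-1) + (s₂²/n₂)²/(n₂-1)] ≈ 37.61
t = (x̄₁ - x̄₂) / SE = (65.26 - 67.07) / 3.7460 = -1.81 / 3.7460 = -0.483
p-value = 0.6318

Since p-value > α = 0.01, we fail to reject H₀.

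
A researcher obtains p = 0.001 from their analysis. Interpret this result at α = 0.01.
Since p = 0.001 < α = 0.01, reject H₀.
There is sufficient evidence to reject the null hypothesis; the result is statistically significant at the 0.01 level.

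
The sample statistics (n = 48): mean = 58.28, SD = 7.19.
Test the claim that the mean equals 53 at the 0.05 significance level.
One-sample t-test:
H₀: μ = 53
H₁: μ ≠ 53
df = n - 1 = 47
t = (x̄ - μ₀) / (s/√n) = (58.28 - 53) / (7.19/√48) = 5.088
p-value < 0.0001

Since p-value < α = 0.05, we reject H₀.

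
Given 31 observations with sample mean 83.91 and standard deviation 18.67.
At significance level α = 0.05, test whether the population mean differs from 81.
One-sample t-test:
H₀: μ = 81
H₁: μ ≠ 81
df = n - 1 = 30
t = (x̄ - μ₀) / (s/√n) = (83.91 - 81) / (18.67/√31) = 0.868
p-value = 0.3924

Since p-value > α = 0.05, we fail to reject H₀.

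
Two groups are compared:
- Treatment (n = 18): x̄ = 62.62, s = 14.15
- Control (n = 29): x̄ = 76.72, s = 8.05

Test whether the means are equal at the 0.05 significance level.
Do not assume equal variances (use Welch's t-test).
Welch's two-sample t-test:
H₀: μ₁ = μ₂
H₁: μ₁ ≠ μ₂
s₁²/n₁ = 14.15²/18 = 11.1235,  s₂²/n₂ = 8.05²/29 = 2.2346
SE = √(s₁²/n₁ + s₂²/n₂) = √(11.1235 + 2.2346) = 3.6549
df (Welch-Satterthwaite) = (s₁²/n₁ + s₂²/n₂)² / [(s₁²/n₁)²/(n₁-1) + (s₂²/n₂)²/(n₂-1)] ≈ 23.93
t = (x̄₁ - x̄₂) / SE = (62.62 - 76.72) / 3.6549 = -14.10 / 3.6549 = -3.858
p-value = 0.0008

Since p-value < α = 0.05, we reject H₀.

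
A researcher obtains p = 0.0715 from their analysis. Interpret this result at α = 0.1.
Since p = 0.0715 < α = 0.1, reject H₀.
There is sufficient evidence to reject the null hypothesis; the result is statistically significant at the 0.1 level.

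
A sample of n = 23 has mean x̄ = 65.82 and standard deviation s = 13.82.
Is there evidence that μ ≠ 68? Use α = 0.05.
One-sample t-test:
H₀: μ = 68
H₁: μ ≠ 68
df = n - 1 = 22
t = (x̄ - μ₀) / (s/√n) = (65.82 - 68) / (13.82/√23) = -0.757
p-value = 0.4574

Since p-value > α = 0.05, we fail to reject H₀.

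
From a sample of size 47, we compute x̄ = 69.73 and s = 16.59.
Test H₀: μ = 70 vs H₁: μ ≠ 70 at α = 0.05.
One-sample t-test:
H₀: μ = 70
H₁: μ ≠ 70
df = n - 1 = 46
t = (x̄ - μ₀) / (s/√n) = (69.73 - 70) / (16.59/√47) = -0.112
p-value = 0.9116

Since p-value > α = 0.05, we fail to reject H₀.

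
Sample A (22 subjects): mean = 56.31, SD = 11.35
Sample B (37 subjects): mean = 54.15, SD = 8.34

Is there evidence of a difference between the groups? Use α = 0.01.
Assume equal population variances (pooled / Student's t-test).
Student's two-sample t-test (equal variances):
H₀: μ₁ = μ₂
H₁: μ₁ ≠ μ₂
df = n₁ + n₂ - 2 = 57
Pooled variance s_p² = [(n₁-1)s₁² + (n₂-1)s₂²] / (n₁ + n₂ - 2) = [(21)(11.35²) + (36)(8.34²)] / 57 = 91.3908
SE = √(s_p²(1/n₁ + 1/n₂)) = √(91.3908 × (1/22 + 1/37)) = 2.5737
t = (x̄₁ - x̄₂) / SE = (56.31 - 54.15) / 2.5737 = 2.16 / 2.5737 = 0.839
p-value = 0.4048

Since p-value > α = 0.01, we fail to reject H₀.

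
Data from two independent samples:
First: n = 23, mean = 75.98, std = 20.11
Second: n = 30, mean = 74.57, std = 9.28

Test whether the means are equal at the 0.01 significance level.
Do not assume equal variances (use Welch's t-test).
Welch's two-sample t-test:
H₀: μ₁ = μ₂
H₁: μ₁ ≠ μ₂
s₁²/n₁ = 20.11²/23 = 17.5831,  s₂²/n₂ = 9.28²/30 = 2.8706
SE = √(s₁²/n₁ + s₂²/n₂) = √(17.5831 + 2.8706) = 4.5226
df (Welch-Satterthwaite) = (s₁²/n₁ + s₂²/n₂)² / [(s₁²/n₁)²/(n₁-1) + (s₂²/n₂)²/(n₂-1)] ≈ 29.18
t = (x̄₁ - x̄₂) / SE = (75.98 - 74.57) / 4.5226 = 1.41 / 4.5226 = 0.312
p-value = 0.7574

Since p-value > α = 0.01, we fail to reject H₀.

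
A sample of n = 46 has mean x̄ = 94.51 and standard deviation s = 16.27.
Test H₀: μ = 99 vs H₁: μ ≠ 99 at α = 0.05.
One-sample t-test:
H₀: μ = 99
H₁: μ ≠ 99
df = n - 1 = 45
t = (x̄ - μ₀) / (s/√n) = (94.51 - 99) / (16.27/√46) = -1.872
p-value = 0.0678

Since p-value > α = 0.05, we fail to reject H₀.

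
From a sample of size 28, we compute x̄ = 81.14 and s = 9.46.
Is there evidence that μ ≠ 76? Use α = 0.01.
One-sample t-test:
H₀: μ = 76
H₁: μ ≠ 76
df = n - 1 = 27
t = (x̄ - μ₀) / (s/√n) = (81.14 - 76) / (9.46/√28) = 2.875
p-value = 0.0078

Since p-value < α = 0.01, we reject H₀.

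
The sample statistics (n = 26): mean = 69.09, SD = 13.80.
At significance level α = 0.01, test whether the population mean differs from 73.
One-sample t-test:
H₀: μ = 73
H₁: μ ≠ 73
df = n - 1 = 25
t = (x̄ - μ₀) / (s/√n) = (69.09 - 73) / (13.80/√26) = -1.445
p-value = 0.1610

Since p-value > α = 0.01, we fail to reject H₀.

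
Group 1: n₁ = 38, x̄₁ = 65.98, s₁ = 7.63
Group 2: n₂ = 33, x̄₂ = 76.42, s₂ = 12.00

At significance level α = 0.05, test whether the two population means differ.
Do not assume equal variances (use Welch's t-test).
Welch's two-sample t-test:
H₀: μ₁ = μ₂
H₁: μ₁ ≠ μ₂
s₁²/n₁ = 7.63²/38 = 1.5320,  s₂²/n₂ = 12.00²/33 = 4.3636
SE = √(s₁²/n₁ + s₂²/n₂) = √(1.5320 + 4.3636) = 2.4281
df (Welch-Satterthwaite) = (s₁²/n₁ + s₂²/n₂)² / [(s₁²/n₁)²/(n₁-1) + (s₂²/n₂)²/(n₂-1)] ≈ 52.79
t = (x̄₁ - x̄₂) / SE = (65.98 - 76.42) / 2.4281 = -10.44 / 2.4281 = -4.300
p-value = 0.0001

Since p-value < α = 0.05, we reject H₀.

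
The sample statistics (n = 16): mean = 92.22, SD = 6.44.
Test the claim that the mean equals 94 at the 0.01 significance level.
One-sample t-test:
H₀: μ = 94
H₁: μ ≠ 94
df = n - 1 = 15
t = (x̄ - μ₀) / (s/√n) = (92.22 - 94) / (6.44/√16) = -1.106
p-value = 0.2863

Since p-value > α = 0.01, we fail to reject H₀.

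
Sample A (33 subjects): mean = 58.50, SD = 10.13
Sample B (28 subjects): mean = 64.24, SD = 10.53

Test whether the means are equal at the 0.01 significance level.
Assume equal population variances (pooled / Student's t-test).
Student's two-sample t-test (equal variances):
H₀: μ₁ = μ₂
H₁: μ₁ ≠ μ₂
df = n₁ + n₂ - 2 = 59
Pooled variance s_p² = [(n₁-1)s₁² + (n₂-1)s₂²] / (n₁ + n₂ - 2) = [(32)(10.13²) + (27)(10.53²)] / 59 = 106.3987
SE = √(s_p²(1/n₁ + 1/n₂)) = √(106.3987 × (1/33 + 1/28)) = 2.6503
t = (x̄₁ - x̄₂) / SE = (58.50 - 64.24) / 2.6503 = -5.74 / 2.6503 = -2.166
p-value = 0.0344

Since p-value > α = 0.01, we fail to reject H₀.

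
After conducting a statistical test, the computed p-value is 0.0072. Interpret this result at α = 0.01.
Since p = 0.0072 < α = 0.01, reject H₀.
There is sufficient evidence to reject the null hypothesis; the result is statistically significant at the 0.01 level.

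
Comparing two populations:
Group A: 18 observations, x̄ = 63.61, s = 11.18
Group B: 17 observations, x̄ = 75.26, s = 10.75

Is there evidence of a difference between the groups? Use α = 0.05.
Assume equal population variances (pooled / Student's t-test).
Student's two-sample t-test (equal variances):
H₀: μ₁ = μ₂
H₁: μ₁ ≠ μ₂
df = n₁ + n₂ - 2 = 33
Pooled variance s_p² = [(n₁-1)s₁² + (n₂-1)s₂²] / (n₁ + n₂ - 2) = [(17)(11.18²) + (16)(10.75²)] / 33 = 120.4203
SE = √(s_p²(1/n₁ + 1/n₂)) = √(120.4203 × (1/18 + 1/17)) = 3.7113
t = (x̄₁ - x̄₂) / SE = (63.61 - 75.26) / 3.7113 = -11.65 / 3.7113 = -3.139
p-value = 0.0036

Since p-value < α = 0.05, we reject H₀.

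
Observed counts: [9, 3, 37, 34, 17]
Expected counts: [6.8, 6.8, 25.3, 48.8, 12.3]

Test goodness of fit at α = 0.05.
Chi-square goodness of fit test:
H₀: observed counts match expected distribution
H₁: observed counts differ from expected distribution
df = k - 1 = 4
χ² = Σ(O - E)²/E
   = (9 - 6.8)²/6.8 + (3 - 6.8)²/6.8 + (37 - 25.3)²/25.3 + (34 - 48.8)²/48.8 + (17 - 12.3)²/12.3
   = 0.712 + 2.124 + 5.411 + 4.489 + 1.796
   = 14.53
p-value = 0.0058

Since p-value < α = 0.05, we reject H₀.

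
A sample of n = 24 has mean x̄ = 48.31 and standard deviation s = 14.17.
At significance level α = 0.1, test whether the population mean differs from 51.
One-sample t-test:
H₀: μ = 51
H₁: μ ≠ 51
df = n - 1 = 23
t = (x̄ - μ₀) / (s/√n) = (48.31 - 51) / (14.17/√24) = -0.930
p-value = 0.3620

Since p-value > α = 0.1, we fail to reject H₀.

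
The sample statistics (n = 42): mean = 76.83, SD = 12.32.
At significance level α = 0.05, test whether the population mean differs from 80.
One-sample t-test:
H₀: μ = 80
H₁: μ ≠ 80
df = n - 1 = 41
t = (x̄ - μ₀) / (s/√n) = (76.83 - 80) / (12.32/√42) = -1.668
p-value = 0.1030

Since p-value > α = 0.05, we fail to reject H₀.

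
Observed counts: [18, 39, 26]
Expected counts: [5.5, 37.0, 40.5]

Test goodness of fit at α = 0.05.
Chi-square goodness of fit test:
H₀: observed counts match expected distribution
H₁: observed counts differ from expected distribution
df = k - 1 = 2
χ² = Σ(O - E)²/E
   = (18 - 5.5)²/5.5 + (39 - 37.0)²/37.0 + (26 - 40.5)²/40.5
   = 28.409 + 0.108 + 5.191
   = 33.71
p-value < 0.0001

Since p-value < α = 0.05, we reject H₀.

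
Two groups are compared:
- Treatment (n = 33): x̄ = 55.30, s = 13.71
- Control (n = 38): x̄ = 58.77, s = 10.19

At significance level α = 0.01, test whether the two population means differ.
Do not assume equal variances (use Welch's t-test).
Welch's two-sample t-test:
H₀: μ₁ = μ₂
H₁: μ₁ ≠ μ₂
s₁²/n₁ = 13.71²/33 = 5.6959,  s₂²/n₂ = 10.19²/38 = 2.7325
SE = √(s₁²/n₁ + s₂²/n₂) = √(5.6959 + 2.7325) = 2.9032
df (Welch-Satterthwaite) = (s₁²/n₁ + s₂²/n₂)² / [(s₁²/n₁)²/(n₁-1) + (s₂²/n₂)²/(n₂-1)] ≈ 58.44
t = (x̄₁ - x̄₂) / SE = (55.30 - 58.77) / 2.9032 = -3.47 / 2.9032 = -1.195
p-value = 0.2368

Since p-value > α = 0.01, we fail to reject H₀.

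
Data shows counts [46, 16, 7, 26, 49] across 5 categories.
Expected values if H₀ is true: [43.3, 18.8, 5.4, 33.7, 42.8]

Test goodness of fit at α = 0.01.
Chi-square goodness of fit test:
H₀: observed counts match expected distribution
H₁: observed counts differ from expected distribution
df = k - 1 = 4
χ² = Σ(O - E)²/E
   = (46 - 43.3)²/43.3 + (16 - 18.8)²/18.8 + (7 - 5.4)²/5.4 + (26 - 33.7)²/33.7 + (49 - 42.8)²/42.8
   = 0.168 + 0.417 + 0.474 + 1.759 + 0.898
   = 3.72
p-value = 0.4457

Since p-value > α = 0.01, we fail to reject H₀.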